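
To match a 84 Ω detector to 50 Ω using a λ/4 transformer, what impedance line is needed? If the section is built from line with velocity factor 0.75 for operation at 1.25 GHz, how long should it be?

Z_qwt ≈ 64.8 Ω; length ≈ 4.5 cm

Z_qwt = √(Z_0·R_L) = √(50 × 84) = √4200
λ = 0.75·c/f = 0.18 m, so l = λ/4 = 0.045 m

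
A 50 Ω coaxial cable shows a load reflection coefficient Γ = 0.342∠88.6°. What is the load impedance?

Z_L = Z_0·(1 + Γ)/(1 − Γ) = 50·(1.01 + j0.342)/(0.992 − j0.342)

Z_L ≈ 40.1 + j31.1 Ω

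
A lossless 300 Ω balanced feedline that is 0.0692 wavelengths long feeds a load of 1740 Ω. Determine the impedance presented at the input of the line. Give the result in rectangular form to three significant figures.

βl = 2π × 0.0692 = 24.9°
tan(βl) = tan(24.9°) = 0.464
Z_in = Z_0·(Z_L + jZ_0·tanβl)/(Z_0 + jZ_L·tanβl)
     = 300·(1740 + j139)/(300 + j808)

Z_in ≈ 256 − j551 Ω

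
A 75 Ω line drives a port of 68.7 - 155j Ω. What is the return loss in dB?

RL ≈ 2.69 dB

Γ = (-6.3 − j155)/(143.7 − j155), |Γ| = 0.734
RL = −20·log₁₀|Γ| = −20·log₁₀(0.734)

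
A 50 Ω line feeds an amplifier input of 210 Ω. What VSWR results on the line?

VSWR ≈ 4.2

Γ = (210 − 50)/(210 + 50) = 0.615
VSWR = (1 + 0.615)/(1 − 0.615)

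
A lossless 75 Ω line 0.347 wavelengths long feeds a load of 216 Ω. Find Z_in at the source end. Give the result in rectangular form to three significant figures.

βl = 2π × 0.347 = 125°
tan(βl) = tan(125°) = -1.43
Z_in = Z_0·(Z_L + jZ_0·tanβl)/(Z_0 + jZ_L·tanβl)
     = 75·(216 − j107)/(75 − j309)

Z_in ≈ 36.6 + j43.5 Ω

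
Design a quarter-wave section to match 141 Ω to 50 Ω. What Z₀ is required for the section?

Z_qwt = √(Z_0·R_L) = √(50 × 141) = √7050

Z_qwt ≈ 84 Ω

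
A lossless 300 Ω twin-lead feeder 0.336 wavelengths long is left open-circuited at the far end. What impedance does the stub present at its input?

βl = 2π × 0.336 = 121°
tan(βl) = -1.67
For an open-circuited stub, Z_in = −jZ_0·cot(βl) = −jZ_0/tan(βl)

Z_in ≈ +j180 Ω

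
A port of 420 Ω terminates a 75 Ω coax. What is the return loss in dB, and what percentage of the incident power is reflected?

RL ≈ 3.14 dB; 48.6% of incident power reflected

Γ = (420 − 75)/(420 + 75) = 0.697
RL = −20·log₁₀(0.697) = 3.14 dB
P_refl/P_inc = |Γ|² = 0.486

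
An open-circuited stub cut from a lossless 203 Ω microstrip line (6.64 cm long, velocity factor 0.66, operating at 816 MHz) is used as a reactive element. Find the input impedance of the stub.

Z_in ≈ +j30.4 Ω

λ = v/f = 0.66·c / 816 MHz = 0.243 m
βl = 2π·l/λ = 2π × 0.274 = 98.5°
tan(βl) = -6.68
For an open-circuited stub, Z_in = −jZ_0·cot(βl) = −jZ_0/tan(βl)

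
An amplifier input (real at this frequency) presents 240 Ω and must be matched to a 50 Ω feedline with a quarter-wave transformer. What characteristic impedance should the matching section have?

Z_qwt = √(Z_0·R_L) = √(50 × 240) = √12000

Z_qwt ≈ 110 Ω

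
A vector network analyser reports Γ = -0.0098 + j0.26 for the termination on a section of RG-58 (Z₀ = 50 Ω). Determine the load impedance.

Z_L = Z_0·(1 + Γ)/(1 − Γ) = 50·(0.99 + j0.26)/(1.01 − j0.26)

Z_L ≈ 42.9 + j23.9 Ω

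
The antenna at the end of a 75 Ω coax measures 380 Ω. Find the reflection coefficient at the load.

Γ = 0.67

Γ = (Z_L − Z_0)/(Z_L + Z_0) = (380 − 75)/(380 + 75) = 305/455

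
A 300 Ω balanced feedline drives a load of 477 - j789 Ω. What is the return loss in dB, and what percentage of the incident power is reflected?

Γ = (177 − j789)/(777 − j789), |Γ| = 0.73
RL = −20·log₁₀(0.73) = 2.73 dB
P_refl/P_inc = |Γ|² = 0.533

RL ≈ 2.73 dB; 53.3% of incident power reflected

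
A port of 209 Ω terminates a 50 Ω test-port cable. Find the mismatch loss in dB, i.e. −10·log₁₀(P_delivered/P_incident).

Γ = (209 − 50)/(209 + 50) = 0.614
|Γ|² = 0.377, so P_del/P_inc = 1 − |Γ|² = 0.623
ML = −10·log₁₀(1 − |Γ|²)

mismatch loss ≈ 2.05 dB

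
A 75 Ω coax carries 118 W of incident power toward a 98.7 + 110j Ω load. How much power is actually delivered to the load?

P_delivered ≈ 82.7 W

|Γ| = |(23.7 + j110)/(173.7 + j110)| = 0.547
|Γ|² = 0.3
P_refl = |Γ|²·P_inc = 35.3 W, P_del = (1 − |Γ|²)·P_inc = 82.7 W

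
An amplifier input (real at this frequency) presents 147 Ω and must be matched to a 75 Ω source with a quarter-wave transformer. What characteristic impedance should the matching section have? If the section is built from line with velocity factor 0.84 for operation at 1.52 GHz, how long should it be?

Z_qwt = √(Z_0·R_L) = √(75 × 147) = √11020
λ = 0.84·c/f = 0.166 m, so l = λ/4 = 0.0414 m

Z_qwt ≈ 105 Ω; length ≈ 4.14 cm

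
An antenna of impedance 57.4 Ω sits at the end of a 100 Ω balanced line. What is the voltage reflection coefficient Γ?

Γ = -0.271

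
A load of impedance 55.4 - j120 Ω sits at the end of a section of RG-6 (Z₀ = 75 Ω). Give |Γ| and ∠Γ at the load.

Γ = (Z_L − Z_0)/(Z_L + Z_0) = (-19.6 − j120)/(130.4 − j120)
|Γ| = 122/177 = 0.686

Γ ≈ 0.686 ∠ -56.7°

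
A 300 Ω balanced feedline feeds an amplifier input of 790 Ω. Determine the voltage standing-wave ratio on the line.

VSWR ≈ 2.63

Γ = (790 − 300)/(790 + 300) = 0.45
VSWR = (1 + 0.45)/(1 − 0.45)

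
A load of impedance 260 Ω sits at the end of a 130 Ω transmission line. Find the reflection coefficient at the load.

Γ = 0.333

Γ = (Z_L − Z_0)/(Z_L + Z_0) = (260 − 130)/(260 + 130) = 130/390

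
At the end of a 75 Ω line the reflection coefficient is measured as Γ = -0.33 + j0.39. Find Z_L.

Z_L ≈ 28.9 + j30.5 Ω

Z_L = Z_0·(1 + Γ)/(1 − Γ) = 75·(0.67 + j0.39)/(1.33 − j0.39)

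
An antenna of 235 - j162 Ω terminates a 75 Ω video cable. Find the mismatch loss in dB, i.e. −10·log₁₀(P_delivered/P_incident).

Γ = (160 − j162)/(310 − j162), |Γ| = 0.651
|Γ|² = 0.424, so P_del/P_inc = 1 − |Γ|² = 0.576
ML = −10·log₁₀(1 − |Γ|²)

mismatch loss ≈ 2.39 dB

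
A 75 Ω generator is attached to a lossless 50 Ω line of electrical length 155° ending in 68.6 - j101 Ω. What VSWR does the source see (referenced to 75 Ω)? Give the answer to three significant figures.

tan(βl) = -0.466
Z_in = Z_0·(Z_L + jZ_0·tanβl)/(Z_0 + jZ_L·tanβl) = 202 + j88.9 Ω
Γ_s = (Z_in − Z_s)/(Z_in + Z_s) = (127 + j88.9)/(277 + j88.9), |Γ_s| = 0.533
VSWR = (1 + |Γ_s|)/(1 − |Γ_s|)

VSWR ≈ 3.28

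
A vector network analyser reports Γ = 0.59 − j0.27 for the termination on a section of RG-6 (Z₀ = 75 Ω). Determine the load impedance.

Z_L ≈ 180 − j168 Ω

Z_L = Z_0·(1 + Γ)/(1 − Γ) = 75·(1.59 − j0.27)/(0.41 + j0.27)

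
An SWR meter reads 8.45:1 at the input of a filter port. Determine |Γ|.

|Γ| = (S − 1)/(S + 1) = (8.45 − 1)/(8.45 + 1) = 7.45/9.45

|Γ| ≈ 0.788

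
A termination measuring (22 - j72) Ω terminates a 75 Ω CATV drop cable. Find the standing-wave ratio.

Γ = (Z_L − Z_0)/(Z_L + Z_0) = (-53 − j72)/(97 − j72)
|Γ| = 89.4/121 = 0.74
VSWR = (1 + |Γ|)/(1 − |Γ|) = 1.74/0.26

VSWR ≈ 6.69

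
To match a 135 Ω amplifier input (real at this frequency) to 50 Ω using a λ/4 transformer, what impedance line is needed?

Z_qwt ≈ 82.2 Ω

Z_qwt = √(Z_0·R_L) = √(50 × 135) = √6750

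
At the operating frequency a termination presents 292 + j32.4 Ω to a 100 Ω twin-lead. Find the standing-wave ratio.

VSWR ≈ 2.96

Γ = (Z_L − Z_0)/(Z_L + Z_0) = (192 + j32.4)/(392 + j32.4)
|Γ| = 195/393 = 0.495
VSWR = (1 + |Γ|)/(1 − |Γ|) = 1.5/0.505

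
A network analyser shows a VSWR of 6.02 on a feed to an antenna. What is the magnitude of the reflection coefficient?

|Γ| = (S − 1)/(S + 1) = (6.02 − 1)/(6.02 + 1) = 5.02/7.02

|Γ| ≈ 0.715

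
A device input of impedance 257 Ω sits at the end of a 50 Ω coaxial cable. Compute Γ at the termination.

Γ = 0.674

Γ = (Z_L − Z_0)/(Z_L + Z_0) = (257 − 50)/(257 + 50) = 207/307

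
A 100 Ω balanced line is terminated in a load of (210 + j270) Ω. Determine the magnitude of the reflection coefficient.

|Γ| ≈ 0.709

Γ = (Z_L − Z_0)/(Z_L + Z_0) = (110 + j270)/(310 + j270)
|Γ| = 292/411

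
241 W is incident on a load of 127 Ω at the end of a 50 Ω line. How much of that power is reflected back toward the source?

P_reflected ≈ 45.6 W

Γ = (127 − 50)/(127 + 50) = 0.435
|Γ|² = 0.189
P_refl = |Γ|²·P_inc = 45.6 W, P_del = (1 − |Γ|²)·P_inc = 195 W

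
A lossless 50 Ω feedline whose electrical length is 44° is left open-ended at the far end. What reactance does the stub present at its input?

X_in ≈ -51.8 Ω (capacitive)

tan(βl) = 0.966
For an open-ended stub, Z_in = −jZ_0·cot(βl) = −jZ_0/tan(βl)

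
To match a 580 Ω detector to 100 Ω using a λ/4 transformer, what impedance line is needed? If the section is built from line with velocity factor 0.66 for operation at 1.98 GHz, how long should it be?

Z_qwt ≈ 241 Ω; length ≈ 2.5 cm

Z_qwt = √(Z_0·R_L) = √(100 × 580) = √58000
λ = 0.66·c/f = 0.1 m, so l = λ/4 = 0.025 m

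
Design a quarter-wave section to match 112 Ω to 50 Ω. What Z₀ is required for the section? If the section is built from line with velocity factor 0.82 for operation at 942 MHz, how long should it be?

Z_qwt ≈ 74.8 Ω; length ≈ 6.53 cm

Z_qwt = √(Z_0·R_L) = √(50 × 112) = √5600
λ = 0.82·c/f = 0.261 m, so l = λ/4 = 0.0653 m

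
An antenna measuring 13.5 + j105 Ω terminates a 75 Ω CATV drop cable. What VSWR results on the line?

Γ = (Z_L − Z_0)/(Z_L + Z_0) = (-61.5 + j105)/(88.5 + j105)
|Γ| = 122/137 = 0.886
VSWR = (1 + |Γ|)/(1 − |Γ|) = 1.89/0.114

VSWR ≈ 16.6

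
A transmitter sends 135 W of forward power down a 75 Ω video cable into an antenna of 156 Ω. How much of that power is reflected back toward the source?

P_reflected ≈ 16.6 W

Γ = (156 − 75)/(156 + 75) = 0.351
|Γ|² = 0.123
P_refl = |Γ|²·P_inc = 16.6 W, P_del = (1 − |Γ|²)·P_inc = 118 W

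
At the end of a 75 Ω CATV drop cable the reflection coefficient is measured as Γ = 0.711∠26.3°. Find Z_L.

Z_L ≈ 161 + j205 Ω

Z_L = Z_0·(1 + Γ)/(1 − Γ) = 75·(1.64 + j0.315)/(0.363 − j0.315)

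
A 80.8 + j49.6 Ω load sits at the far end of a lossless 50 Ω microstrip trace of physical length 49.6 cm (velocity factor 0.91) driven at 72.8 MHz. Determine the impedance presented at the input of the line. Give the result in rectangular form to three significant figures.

Z_in ≈ 56.6 − j48.4 Ω

λ = v/f = 0.91·c / 72.8 MHz = 3.75 m
βl = 2π·l/λ = 2π × 0.132 = 47.6°
tan(βl) = tan(47.6°) = 1.1
Z_in = Z_0·(Z_L + jZ_0·tanβl)/(Z_0 + jZ_L·tanβl)
     = 50·(80.8 + j104)/(-4.35 + j88.5)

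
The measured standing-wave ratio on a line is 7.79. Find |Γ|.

|Γ| ≈ 0.772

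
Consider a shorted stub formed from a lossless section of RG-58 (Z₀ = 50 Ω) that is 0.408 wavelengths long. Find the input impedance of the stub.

Z_in ≈ −j32.6 Ω

βl = 2π × 0.408 = 147°
tan(βl) = -0.652
For a shorted stub, Z_in = jZ_0·tan(βl)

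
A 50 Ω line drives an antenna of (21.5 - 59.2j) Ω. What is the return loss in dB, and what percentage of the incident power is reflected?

Γ = (-28.5 − j59.2)/(71.5 − j59.2), |Γ| = 0.708
RL = −20·log₁₀(0.708) = 3 dB
P_refl/P_inc = |Γ|² = 0.501

RL ≈ 3 dB; 50.1% of incident power reflected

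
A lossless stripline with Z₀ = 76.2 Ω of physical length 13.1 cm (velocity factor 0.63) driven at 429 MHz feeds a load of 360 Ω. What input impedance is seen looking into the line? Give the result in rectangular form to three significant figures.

Z_in ≈ 17.6 + j22.2 Ω

λ = v/f = 0.63·c / 429 MHz = 0.441 m
βl = 2π·l/λ = 2π × 0.297 = 107°
tan(βl) = tan(107°) = -3.26
Z_in = Z_0·(Z_L + jZ_0·tanβl)/(Z_0 + jZ_L·tanβl)
     = 76.2·(360 − j249)/(76.2 − j1170)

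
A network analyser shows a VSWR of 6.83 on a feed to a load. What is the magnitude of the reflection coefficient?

|Γ| = (S − 1)/(S + 1) = (6.83 − 1)/(6.83 + 1) = 5.83/7.83

|Γ| ≈ 0.745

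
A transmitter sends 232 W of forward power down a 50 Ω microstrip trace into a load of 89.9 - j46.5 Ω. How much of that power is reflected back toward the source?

|Γ| = |(39.9 − j46.5)/(139.9 − j46.5)| = 0.416
|Γ|² = 0.173
P_refl = |Γ|²·P_inc = 40.1 W, P_del = (1 − |Γ|²)·P_inc = 192 W

P_reflected ≈ 40.1 W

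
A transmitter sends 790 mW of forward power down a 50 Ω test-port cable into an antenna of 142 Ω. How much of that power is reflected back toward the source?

P_reflected ≈ 181 mW

Γ = (142 − 50)/(142 + 50) = 0.479
|Γ|² = 0.23
P_refl = |Γ|²·P_inc = 181 mW, P_del = (1 − |Γ|²)·P_inc = 609 mW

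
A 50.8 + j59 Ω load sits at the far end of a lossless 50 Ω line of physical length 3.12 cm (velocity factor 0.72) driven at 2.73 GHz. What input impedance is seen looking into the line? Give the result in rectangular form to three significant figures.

Z_in ≈ 18.9 + j18.2 Ω

λ = v/f = 0.72·c / 2.73 GHz = 0.0791 m
βl = 2π·l/λ = 2π × 0.394 = 142°
tan(βl) = tan(142°) = -0.782
Z_in = Z_0·(Z_L + jZ_0·tanβl)/(Z_0 + jZ_L·tanβl)
     = 50·(50.8 + j19.9)/(96.2 − j39.7)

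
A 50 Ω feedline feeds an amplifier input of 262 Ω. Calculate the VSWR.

Γ = (262 − 50)/(262 + 50) = 0.679
VSWR = (1 + 0.679)/(1 − 0.679)

VSWR ≈ 5.24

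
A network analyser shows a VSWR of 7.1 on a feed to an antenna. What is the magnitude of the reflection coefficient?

|Γ| = (S − 1)/(S + 1) = (7.1 − 1)/(7.1 + 1) = 6.1/8.1

|Γ| ≈ 0.753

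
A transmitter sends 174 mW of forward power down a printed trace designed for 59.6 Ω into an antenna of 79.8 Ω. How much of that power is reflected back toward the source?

P_reflected ≈ 3.65 mW

Γ = (79.8 − 59.6)/(79.8 + 59.6) = 0.145
|Γ|² = 0.021
P_refl = |Γ|²·P_inc = 3.65 mW, P_del = (1 − |Γ|²)·P_inc = 170 mW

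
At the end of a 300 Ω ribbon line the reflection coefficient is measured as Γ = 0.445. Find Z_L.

Z_L ≈ 781 Ω

Z_L = Z_0·(1 + Γ)/(1 − Γ) = 300·(1.45)/(0.555)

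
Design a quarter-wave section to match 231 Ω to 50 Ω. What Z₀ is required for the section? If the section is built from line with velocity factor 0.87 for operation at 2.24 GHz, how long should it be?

Z_qwt ≈ 107 Ω; length ≈ 2.91 cm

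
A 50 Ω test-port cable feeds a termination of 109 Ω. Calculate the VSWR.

VSWR ≈ 2.18

For a purely resistive load, VSWR = R_L/Z_0 or Z_0/R_L (whichever > 1) = 109/50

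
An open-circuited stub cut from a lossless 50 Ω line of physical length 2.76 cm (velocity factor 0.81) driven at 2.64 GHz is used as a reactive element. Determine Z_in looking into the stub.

Z_in ≈ +j16.2 Ω

λ = v/f = 0.81·c / 2.64 GHz = 0.092 m
βl = 2π·l/λ = 2π × 0.3 = 108°
tan(βl) = -3.09
For an open-circuited stub, Z_in = −jZ_0·cot(βl) = −jZ_0/tan(βl)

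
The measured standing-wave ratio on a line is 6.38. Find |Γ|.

|Γ| = (S − 1)/(S + 1) = (6.38 − 1)/(6.38 + 1) = 5.38/7.38

|Γ| ≈ 0.729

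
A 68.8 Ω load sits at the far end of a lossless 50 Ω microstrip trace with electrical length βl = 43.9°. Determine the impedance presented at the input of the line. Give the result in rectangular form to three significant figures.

Z_in ≈ 48.1 − j15.6 Ω

tan(βl) = tan(43.9°) = 0.962
Z_in = Z_0·(Z_L + jZ_0·tanβl)/(Z_0 + jZ_L·tanβl)
     = 50·(68.8 + j48.1)/(50 + j66.2)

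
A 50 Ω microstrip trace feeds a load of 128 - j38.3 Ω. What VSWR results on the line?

VSWR ≈ 2.83

Γ = (Z_L − Z_0)/(Z_L + Z_0) = (78 − j38.3)/(178 − j38.3)
|Γ| = 86.9/182 = 0.477
VSWR = (1 + |Γ|)/(1 − |Γ|) = 1.48/0.523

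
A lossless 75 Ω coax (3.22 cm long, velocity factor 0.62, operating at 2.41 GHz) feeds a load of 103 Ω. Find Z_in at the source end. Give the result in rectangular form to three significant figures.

λ = v/f = 0.62·c / 2.41 GHz = 0.0772 m
βl = 2π·l/λ = 2π × 0.417 = 150°
tan(βl) = tan(150°) = -0.573
Z_in = Z_0·(Z_L + jZ_0·tanβl)/(Z_0 + jZ_L·tanβl)
     = 75·(103 − j43)/(75 − j59)

Z_in ≈ 84.5 + j23.5 Ω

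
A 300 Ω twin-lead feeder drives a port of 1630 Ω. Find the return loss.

RL ≈ 3.23 dB

Γ = (1630 − 300)/(1630 + 300) = 0.689
RL = −20·log₁₀|Γ| = −20·log₁₀(0.689)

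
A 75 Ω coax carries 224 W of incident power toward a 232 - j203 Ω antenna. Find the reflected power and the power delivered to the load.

P_reflected ≈ 109 W; P_delivered ≈ 115 W

|Γ| = |(157 − j203)/(307 − j203)| = 0.697
|Γ|² = 0.486
P_refl = |Γ|²·P_inc = 109 W, P_del = (1 − |Γ|²)·P_inc = 115 W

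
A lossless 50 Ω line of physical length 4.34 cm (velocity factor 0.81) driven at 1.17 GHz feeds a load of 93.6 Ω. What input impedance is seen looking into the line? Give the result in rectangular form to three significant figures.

λ = v/f = 0.81·c / 1.17 GHz = 0.208 m
βl = 2π·l/λ = 2π × 0.209 = 75.2°
tan(βl) = tan(75.2°) = 3.79
Z_in = Z_0·(Z_L + jZ_0·tanβl)/(Z_0 + jZ_L·tanβl)
     = 50·(93.6 + j190)/(50 + j355)

Z_in ≈ 28 − j9.24 Ω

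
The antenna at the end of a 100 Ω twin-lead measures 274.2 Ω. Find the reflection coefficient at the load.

Γ = 0.466

Γ = (Z_L − Z_0)/(Z_L + Z_0) = (274.2 − 100)/(274.2 + 100) = 174.2/374.2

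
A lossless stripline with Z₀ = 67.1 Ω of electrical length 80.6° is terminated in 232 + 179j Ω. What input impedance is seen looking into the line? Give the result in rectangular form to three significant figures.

tan(βl) = tan(80.6°) = 6.04
Z_in = Z_0·(Z_L + jZ_0·tanβl)/(Z_0 + jZ_L·tanβl)
     = 67.1·(232 + j584)/(-1010 + j1400)

Z_in ≈ 13.1 − j20.6 Ω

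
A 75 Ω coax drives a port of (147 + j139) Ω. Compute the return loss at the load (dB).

RL ≈ 4.47 dB

Γ = (72 + j139)/(222 + j139), |Γ| = 0.598
RL = −20·log₁₀|Γ| = −20·log₁₀(0.598)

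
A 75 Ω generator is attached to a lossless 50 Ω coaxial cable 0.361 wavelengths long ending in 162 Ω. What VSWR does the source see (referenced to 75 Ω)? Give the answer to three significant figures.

VSWR ≈ 3.79

βl = 2π × 0.361 = 130°
tan(βl) = -1.19
Z_in = Z_0·(Z_L + jZ_0·tanβl)/(Z_0 + jZ_L·tanβl) = 24.6 + j35.5 Ω
Γ_s = (Z_in − Z_s)/(Z_in + Z_s) = (-50.4 + j35.5)/(99.6 + j35.5), |Γ_s| = 0.583
VSWR = (1 + |Γ_s|)/(1 − |Γ_s|)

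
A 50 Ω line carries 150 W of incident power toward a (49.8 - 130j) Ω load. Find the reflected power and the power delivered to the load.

P_reflected ≈ 94.4 W; P_delivered ≈ 55.6 W

|Γ| = |(-0.2 − j130)/(99.8 − j130)| = 0.793
|Γ|² = 0.629
P_refl = |Γ|²·P_inc = 94.4 W, P_del = (1 − |Γ|²)·P_inc = 55.6 W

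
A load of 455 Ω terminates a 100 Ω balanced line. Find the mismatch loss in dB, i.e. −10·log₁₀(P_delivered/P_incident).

Γ = (455 − 100)/(455 + 100) = 0.64
|Γ|² = 0.409, so P_del/P_inc = 1 − |Γ|² = 0.591
ML = −10·log₁₀(1 − |Γ|²)

mismatch loss ≈ 2.29 dB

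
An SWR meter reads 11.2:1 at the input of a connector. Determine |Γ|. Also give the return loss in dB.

|Γ| = (S − 1)/(S + 1) = (11.2 − 1)/(11.2 + 1) = 10.2/12.2
RL = −20·log₁₀|Γ| = −20·log₁₀(0.836)

|Γ| ≈ 0.836; return loss ≈ 1.56 dB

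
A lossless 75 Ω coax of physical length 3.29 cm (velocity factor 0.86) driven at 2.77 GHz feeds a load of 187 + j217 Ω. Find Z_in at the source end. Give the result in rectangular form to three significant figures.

Z_in ≈ 15.1 + j34.8 Ω

λ = v/f = 0.86·c / 2.77 GHz = 0.0931 m
βl = 2π·l/λ = 2π × 0.353 = 127°
tan(βl) = tan(127°) = -1.32
Z_in = Z_0·(Z_L + jZ_0·tanβl)/(Z_0 + jZ_L·tanβl)
     = 75·(187 + j118)/(361 − j247)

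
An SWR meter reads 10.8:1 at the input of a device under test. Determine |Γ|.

|Γ| ≈ 0.831

|Γ| = (S − 1)/(S + 1) = (10.8 − 1)/(10.8 + 1) = 9.8/11.8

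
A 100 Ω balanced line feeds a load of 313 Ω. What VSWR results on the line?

Γ = (313 − 100)/(313 + 100) = 0.516
VSWR = (1 + 0.516)/(1 − 0.516)

VSWR ≈ 3.13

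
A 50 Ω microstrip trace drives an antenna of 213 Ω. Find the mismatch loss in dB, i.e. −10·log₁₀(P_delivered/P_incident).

Γ = (213 − 50)/(213 + 50) = 0.62
|Γ|² = 0.384, so P_del/P_inc = 1 − |Γ|² = 0.616
ML = −10·log₁₀(1 − |Γ|²)

mismatch loss ≈ 2.11 dB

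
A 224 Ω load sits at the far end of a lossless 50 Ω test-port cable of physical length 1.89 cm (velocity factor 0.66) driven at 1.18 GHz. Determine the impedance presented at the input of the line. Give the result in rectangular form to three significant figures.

λ = v/f = 0.66·c / 1.18 GHz = 0.168 m
βl = 2π·l/λ = 2π × 0.113 = 40.5°
tan(βl) = tan(40.5°) = 0.856
Z_in = Z_0·(Z_L + jZ_0·tanβl)/(Z_0 + jZ_L·tanβl)
     = 50·(224 + j42.8)/(50 + j192)

Z_in ≈ 24.7 − j52 Ω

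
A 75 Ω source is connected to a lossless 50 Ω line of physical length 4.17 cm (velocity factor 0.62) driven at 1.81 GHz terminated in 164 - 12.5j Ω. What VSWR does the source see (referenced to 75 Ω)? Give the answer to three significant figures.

VSWR ≈ 3.05

λ = v/f = 0.62·c / 1.81 GHz = 0.103 m
βl = 2π·l/λ = 2π × 0.406 = 146°
tan(βl) = -0.672
Z_in = Z_0·(Z_L + jZ_0·tanβl)/(Z_0 + jZ_L·tanβl) = 42.9 + j58.2 Ω
Γ_s = (Z_in − Z_s)/(Z_in + Z_s) = (-32.1 + j58.2)/(118 + j58.2), |Γ_s| = 0.506
VSWR = (1 + |Γ_s|)/(1 − |Γ_s|)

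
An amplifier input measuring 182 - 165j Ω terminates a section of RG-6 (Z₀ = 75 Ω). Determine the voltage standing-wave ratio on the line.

Γ = (Z_L − Z_0)/(Z_L + Z_0) = (107 − j165)/(257 − j165)
|Γ| = 197/305 = 0.644
VSWR = (1 + |Γ|)/(1 − |Γ|) = 1.64/0.356

VSWR ≈ 4.62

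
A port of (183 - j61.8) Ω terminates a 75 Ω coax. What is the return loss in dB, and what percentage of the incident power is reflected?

Γ = (108 − j61.8)/(258 − j61.8), |Γ| = 0.469
RL = −20·log₁₀(0.469) = 6.58 dB
P_refl/P_inc = |Γ|² = 0.22

RL ≈ 6.58 dB; 22% of incident power reflected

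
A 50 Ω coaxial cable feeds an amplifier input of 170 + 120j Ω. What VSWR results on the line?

VSWR ≈ 5.2

Γ = (Z_L − Z_0)/(Z_L + Z_0) = (120 + j120)/(220 + j120)
|Γ| = 170/251 = 0.677
VSWR = (1 + |Γ|)/(1 − |Γ|) = 1.68/0.323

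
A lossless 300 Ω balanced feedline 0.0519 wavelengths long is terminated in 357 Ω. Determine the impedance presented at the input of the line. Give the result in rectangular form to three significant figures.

Z_in ≈ 342 − j36.3 Ω

βl = 2π × 0.0519 = 18.7°
tan(βl) = tan(18.7°) = 0.338
Z_in = Z_0·(Z_L + jZ_0·tanβl)/(Z_0 + jZ_L·tanβl)
     = 300·(357 + j101)/(300 + j121)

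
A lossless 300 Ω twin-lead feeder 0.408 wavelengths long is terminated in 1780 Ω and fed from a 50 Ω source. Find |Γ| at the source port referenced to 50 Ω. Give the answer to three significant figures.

|Γ| ≈ 0.925

βl = 2π × 0.408 = 147°
tan(βl) = -0.652
Z_in = Z_0·(Z_L + jZ_0·tanβl)/(Z_0 + jZ_L·tanβl) = 159 + j419 Ω
Γ_s = (Z_in − Z_s)/(Z_in + Z_s) = (109 + j419)/(209 + j419), |Γ_s| = 0.925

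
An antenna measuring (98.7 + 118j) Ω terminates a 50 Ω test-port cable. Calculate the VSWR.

Γ = (Z_L − Z_0)/(Z_L + Z_0) = (48.7 + j118)/(148.7 + j118)
|Γ| = 128/190 = 0.672
VSWR = (1 + |Γ|)/(1 − |Γ|) = 1.67/0.328

VSWR ≈ 5.11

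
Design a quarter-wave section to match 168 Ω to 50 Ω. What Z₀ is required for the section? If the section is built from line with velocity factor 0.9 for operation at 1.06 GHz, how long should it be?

Z_qwt ≈ 91.7 Ω; length ≈ 6.37 cm

Z_qwt = √(Z_0·R_L) = √(50 × 168) = √8400
λ = 0.9·c/f = 0.255 m, so l = λ/4 = 0.0637 m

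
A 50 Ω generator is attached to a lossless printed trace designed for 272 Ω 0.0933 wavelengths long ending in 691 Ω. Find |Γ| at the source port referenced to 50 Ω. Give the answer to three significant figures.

|Γ| ≈ 0.824

βl = 2π × 0.0933 = 33.6°
tan(βl) = 0.664
Z_in = Z_0·(Z_L + jZ_0·tanβl)/(Z_0 + jZ_L·tanβl) = 259 − j256 Ω
Γ_s = (Z_in − Z_s)/(Z_in + Z_s) = (209 − j256)/(309 − j256), |Γ_s| = 0.824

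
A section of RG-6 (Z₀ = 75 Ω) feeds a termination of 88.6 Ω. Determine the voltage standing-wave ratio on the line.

VSWR ≈ 1.18

For a purely resistive load, VSWR = R_L/Z_0 or Z_0/R_L (whichever > 1) = 88.6/75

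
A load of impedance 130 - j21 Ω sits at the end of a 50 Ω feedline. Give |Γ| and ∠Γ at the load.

Γ ≈ 0.456 ∠ -8.05°

Γ = (Z_L − Z_0)/(Z_L + Z_0) = (80 − j21)/(180 − j21)
|Γ| = 82.7/181 = 0.456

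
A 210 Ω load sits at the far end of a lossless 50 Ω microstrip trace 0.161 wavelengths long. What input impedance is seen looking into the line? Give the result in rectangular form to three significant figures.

βl = 2π × 0.161 = 58°
tan(βl) = tan(58°) = 1.6
Z_in = Z_0·(Z_L + jZ_0·tanβl)/(Z_0 + jZ_L·tanβl)
     = 50·(210 + j79.9)/(50 + j336)

Z_in ≈ 16.2 − j28.9 Ω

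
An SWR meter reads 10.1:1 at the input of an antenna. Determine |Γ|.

|Γ| ≈ 0.82

|Γ| = (S − 1)/(S + 1) = (10.1 − 1)/(10.1 + 1) = 9.1/11.1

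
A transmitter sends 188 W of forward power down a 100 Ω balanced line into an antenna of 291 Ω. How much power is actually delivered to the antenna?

P_delivered ≈ 143 W

Γ = (291 − 100)/(291 + 100) = 0.488
|Γ|² = 0.239
P_refl = |Γ|²·P_inc = 44.9 W, P_del = (1 − |Γ|²)·P_inc = 143 W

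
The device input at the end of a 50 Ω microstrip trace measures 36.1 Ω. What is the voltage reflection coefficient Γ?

Γ = -0.161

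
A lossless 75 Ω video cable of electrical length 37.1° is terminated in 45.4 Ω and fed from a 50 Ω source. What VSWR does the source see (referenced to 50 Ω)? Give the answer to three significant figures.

tan(βl) = 0.756
Z_in = Z_0·(Z_L + jZ_0·tanβl)/(Z_0 + jZ_L·tanβl) = 59 + j29.7 Ω
Γ_s = (Z_in − Z_s)/(Z_in + Z_s) = (9 + j29.7)/(109 + j29.7), |Γ_s| = 0.275
VSWR = (1 + |Γ_s|)/(1 − |Γ_s|)

VSWR ≈ 1.76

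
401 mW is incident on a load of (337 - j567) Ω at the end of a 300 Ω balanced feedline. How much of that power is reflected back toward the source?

P_reflected ≈ 178 mW

|Γ| = |(37 − j567)/(637 − j567)| = 0.666
|Γ|² = 0.444
P_refl = |Γ|²·P_inc = 178 mW, P_del = (1 − |Γ|²)·P_inc = 223 mW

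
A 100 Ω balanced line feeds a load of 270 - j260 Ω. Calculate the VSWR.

VSWR ≈ 5.39

Γ = (Z_L − Z_0)/(Z_L + Z_0) = (170 − j260)/(370 − j260)
|Γ| = 311/452 = 0.687
VSWR = (1 + |Γ|)/(1 − |Γ|) = 1.69/0.313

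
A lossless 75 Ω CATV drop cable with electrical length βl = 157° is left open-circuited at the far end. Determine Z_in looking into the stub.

tan(βl) = -0.424
For an open-circuited stub, Z_in = −jZ_0·cot(βl) = −jZ_0/tan(βl)

Z_in ≈ +j177 Ω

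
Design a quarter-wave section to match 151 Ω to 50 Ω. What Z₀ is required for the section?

Z_qwt ≈ 86.9 Ω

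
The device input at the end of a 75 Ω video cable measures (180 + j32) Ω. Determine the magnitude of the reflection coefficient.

|Γ| ≈ 0.427

Γ = (Z_L − Z_0)/(Z_L + Z_0) = (105 + j32)/(255 + j32)
|Γ| = 110/257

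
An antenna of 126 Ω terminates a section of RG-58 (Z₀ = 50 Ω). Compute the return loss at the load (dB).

Γ = (126 − 50)/(126 + 50) = 0.432
RL = −20·log₁₀|Γ| = −20·log₁₀(0.432)

RL ≈ 7.29 dB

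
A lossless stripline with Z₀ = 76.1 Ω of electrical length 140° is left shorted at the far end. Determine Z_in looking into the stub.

tan(βl) = -0.839
For a shorted stub, Z_in = jZ_0·tan(βl)

Z_in ≈ −j63.9 Ω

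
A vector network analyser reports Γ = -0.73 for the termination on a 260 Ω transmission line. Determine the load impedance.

Z_L = Z_0·(1 + Γ)/(1 − Γ) = 260·(0.27)/(1.73)

Z_L ≈ 40.6 Ω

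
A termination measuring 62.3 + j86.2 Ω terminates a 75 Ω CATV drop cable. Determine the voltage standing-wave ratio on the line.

VSWR ≈ 3.32

Γ = (Z_L − Z_0)/(Z_L + Z_0) = (-12.7 + j86.2)/(137.3 + j86.2)
|Γ| = 87.1/162 = 0.537
VSWR = (1 + |Γ|)/(1 − |Γ|) = 1.54/0.463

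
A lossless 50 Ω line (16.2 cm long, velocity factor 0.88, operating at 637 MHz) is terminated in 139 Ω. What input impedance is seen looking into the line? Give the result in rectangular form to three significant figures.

Z_in ≈ 37.6 + j44.6 Ω

λ = v/f = 0.88·c / 637 MHz = 0.414 m
βl = 2π·l/λ = 2π × 0.391 = 141°
tan(βl) = tan(141°) = -0.818
Z_in = Z_0·(Z_L + jZ_0·tanβl)/(Z_0 + jZ_L·tanβl)
     = 50·(139 − j40.9)/(50 − j114)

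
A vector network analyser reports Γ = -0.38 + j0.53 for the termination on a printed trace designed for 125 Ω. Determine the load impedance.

Z_L = Z_0·(1 + Γ)/(1 − Γ) = 125·(0.62 + j0.53)/(1.38 − j0.53)

Z_L ≈ 32.9 + j60.6 Ω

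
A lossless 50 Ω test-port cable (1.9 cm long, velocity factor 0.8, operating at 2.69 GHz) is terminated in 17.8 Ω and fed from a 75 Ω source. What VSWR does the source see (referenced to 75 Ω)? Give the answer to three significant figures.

VSWR ≈ 2.02

λ = v/f = 0.8·c / 2.69 GHz = 0.0892 m
βl = 2π·l/λ = 2π × 0.213 = 76.7°
tan(βl) = 4.22
Z_in = Z_0·(Z_L + jZ_0·tanβl)/(Z_0 + jZ_L·tanβl) = 103 + j56.6 Ω
Γ_s = (Z_in − Z_s)/(Z_in + Z_s) = (27.8 + j56.6)/(178 + j56.6), |Γ_s| = 0.338
VSWR = (1 + |Γ_s|)/(1 − |Γ_s|)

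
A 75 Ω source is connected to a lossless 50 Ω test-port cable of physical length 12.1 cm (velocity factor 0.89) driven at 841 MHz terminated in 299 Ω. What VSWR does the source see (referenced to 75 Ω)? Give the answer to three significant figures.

λ = v/f = 0.89·c / 841 MHz = 0.317 m
βl = 2π·l/λ = 2π × 0.381 = 137°
tan(βl) = -0.926
Z_in = Z_0·(Z_L + jZ_0·tanβl)/(Z_0 + jZ_L·tanβl) = 17.5 + j50.8 Ω
Γ_s = (Z_in − Z_s)/(Z_in + Z_s) = (-57.5 + j50.8)/(92.5 + j50.8), |Γ_s| = 0.727
VSWR = (1 + |Γ_s|)/(1 − |Γ_s|)

VSWR ≈ 6.31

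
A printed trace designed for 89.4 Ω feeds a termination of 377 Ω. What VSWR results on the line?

VSWR ≈ 4.22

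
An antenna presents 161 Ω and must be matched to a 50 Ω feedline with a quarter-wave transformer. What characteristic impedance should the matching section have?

Z_qwt ≈ 89.7 Ω

Z_qwt = √(Z_0·R_L) = √(50 × 161) = √8050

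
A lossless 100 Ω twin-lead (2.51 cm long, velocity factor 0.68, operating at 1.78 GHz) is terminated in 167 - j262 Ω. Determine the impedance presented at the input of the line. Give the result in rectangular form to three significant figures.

λ = v/f = 0.68·c / 1.78 GHz = 0.115 m
βl = 2π·l/λ = 2π × 0.219 = 78.8°
tan(βl) = tan(78.8°) = 5.07
Z_in = Z_0·(Z_L + jZ_0·tanβl)/(Z_0 + jZ_L·tanβl)
     = 100·(167 + j245)/(1430 + j847)

Z_in ≈ 16.2 + j7.57 Ω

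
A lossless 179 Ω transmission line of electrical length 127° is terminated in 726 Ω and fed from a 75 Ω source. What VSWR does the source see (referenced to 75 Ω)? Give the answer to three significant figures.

tan(βl) = -1.33
Z_in = Z_0·(Z_L + jZ_0·tanβl)/(Z_0 + jZ_L·tanβl) = 66.9 + j122 Ω
Γ_s = (Z_in − Z_s)/(Z_in + Z_s) = (-8.11 + j122)/(142 + j122), |Γ_s| = 0.655
VSWR = (1 + |Γ_s|)/(1 − |Γ_s|)

VSWR ≈ 4.79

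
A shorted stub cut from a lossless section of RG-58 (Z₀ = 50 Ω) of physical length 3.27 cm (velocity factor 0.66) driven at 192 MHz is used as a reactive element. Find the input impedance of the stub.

Z_in ≈ +j10.1 Ω

λ = v/f = 0.66·c / 192 MHz = 1.03 m
βl = 2π·l/λ = 2π × 0.0317 = 11.4°
tan(βl) = 0.202
For a shorted stub, Z_in = jZ_0·tan(βl)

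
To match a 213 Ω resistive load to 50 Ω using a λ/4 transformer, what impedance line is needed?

Z_qwt ≈ 103 Ω

Z_qwt = √(Z_0·R_L) = √(50 × 213) = √10650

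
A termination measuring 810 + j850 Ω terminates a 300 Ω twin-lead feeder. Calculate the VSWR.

Γ = (Z_L − Z_0)/(Z_L + Z_0) = (510 + j850)/(1110 + j850)
|Γ| = 991/1400 = 0.709
VSWR = (1 + |Γ|)/(1 − |Γ|) = 1.71/0.291

VSWR ≈ 5.87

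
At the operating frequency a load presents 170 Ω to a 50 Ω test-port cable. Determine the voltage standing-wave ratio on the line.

Γ = (170 − 50)/(170 + 50) = 0.545
VSWR = (1 + 0.545)/(1 − 0.545)

VSWR ≈ 3.4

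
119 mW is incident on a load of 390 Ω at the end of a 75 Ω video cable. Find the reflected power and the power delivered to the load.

Γ = (390 − 75)/(390 + 75) = 0.677
|Γ|² = 0.459
P_refl = |Γ|²·P_inc = 54.6 mW, P_del = (1 − |Γ|²)·P_inc = 64.4 mW

P_reflected ≈ 54.6 mW; P_delivered ≈ 64.4 mW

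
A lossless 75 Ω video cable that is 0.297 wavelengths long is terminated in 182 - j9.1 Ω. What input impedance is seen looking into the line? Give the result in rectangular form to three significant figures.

Z_in ≈ 33.6 + j20.3 Ω

βl = 2π × 0.297 = 107°
tan(βl) = tan(107°) = -3.29
Z_in = Z_0·(Z_L + jZ_0·tanβl)/(Z_0 + jZ_L·tanβl)
     = 75·(182 − j256)/(45.1 − j598)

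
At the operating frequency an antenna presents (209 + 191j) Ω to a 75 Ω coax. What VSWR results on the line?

Γ = (Z_L − Z_0)/(Z_L + Z_0) = (134 + j191)/(284 + j191)
|Γ| = 233/342 = 0.682
VSWR = (1 + |Γ|)/(1 − |Γ|) = 1.68/0.318

VSWR ≈ 5.28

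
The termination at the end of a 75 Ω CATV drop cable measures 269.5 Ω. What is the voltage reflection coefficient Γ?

Γ = (Z_L − Z_0)/(Z_L + Z_0) = (269.5 − 75)/(269.5 + 75) = 194.5/344.5

Γ = 0.565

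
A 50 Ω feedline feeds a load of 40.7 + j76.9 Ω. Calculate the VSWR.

VSWR ≈ 4.74

Γ = (Z_L − Z_0)/(Z_L + Z_0) = (-9.3 + j76.9)/(90.7 + j76.9)
|Γ| = 77.5/119 = 0.651
VSWR = (1 + |Γ|)/(1 − |Γ|) = 1.65/0.349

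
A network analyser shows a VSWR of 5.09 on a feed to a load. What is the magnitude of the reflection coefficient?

|Γ| ≈ 0.672

|Γ| = (S − 1)/(S + 1) = (5.09 − 1)/(5.09 + 1) = 4.09/6.09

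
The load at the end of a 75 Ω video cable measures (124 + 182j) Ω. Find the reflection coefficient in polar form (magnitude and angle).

Γ = (Z_L − Z_0)/(Z_L + Z_0) = (49 + j182)/(199 + j182)
|Γ| = 188/270 = 0.699

Γ ≈ 0.699 ∠ 32.5°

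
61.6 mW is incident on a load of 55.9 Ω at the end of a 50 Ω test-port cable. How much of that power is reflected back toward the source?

P_reflected ≈ 0.191 mW

Γ = (55.9 − 50)/(55.9 + 50) = 0.0557
|Γ|² = 0.0031
P_refl = |Γ|²·P_inc = 0.191 mW, P_del = (1 − |Γ|²)·P_inc = 61.4 mW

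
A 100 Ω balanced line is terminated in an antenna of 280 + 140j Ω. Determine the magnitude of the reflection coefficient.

|Γ| ≈ 0.563

Γ = (Z_L − Z_0)/(Z_L + Z_0) = (180 + j140)/(380 + j140)
|Γ| = 228/405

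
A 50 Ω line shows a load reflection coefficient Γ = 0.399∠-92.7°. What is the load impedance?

Z_L = Z_0·(1 + Γ)/(1 − Γ) = 50·(0.981 − j0.399)/(1.02 + j0.399)

Z_L ≈ 35.1 − j33.3 Ω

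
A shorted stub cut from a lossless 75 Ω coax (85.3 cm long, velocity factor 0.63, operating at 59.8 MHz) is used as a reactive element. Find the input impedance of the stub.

λ = v/f = 0.63·c / 59.8 MHz = 3.16 m
βl = 2π·l/λ = 2π × 0.27 = 97.2°
tan(βl) = -7.96
For a shorted stub, Z_in = jZ_0·tan(βl)

Z_in ≈ −j597 Ω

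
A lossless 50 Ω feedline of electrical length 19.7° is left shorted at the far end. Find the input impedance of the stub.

tan(βl) = 0.358
For a shorted stub, Z_in = jZ_0·tan(βl)

Z_in ≈ +j17.9 Ω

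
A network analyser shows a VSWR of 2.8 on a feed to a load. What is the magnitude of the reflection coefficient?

|Γ| = (S − 1)/(S + 1) = (2.8 − 1)/(2.8 + 1) = 1.8/3.8

|Γ| ≈ 0.474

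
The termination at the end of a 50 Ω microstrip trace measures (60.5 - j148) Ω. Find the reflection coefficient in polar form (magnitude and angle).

Γ = (Z_L − Z_0)/(Z_L + Z_0) = (10.5 − j148)/(110.5 − j148)
|Γ| = 148/185 = 0.803

Γ ≈ 0.803 ∠ -32.7°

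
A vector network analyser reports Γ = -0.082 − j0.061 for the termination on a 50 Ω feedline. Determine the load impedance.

Z_L = Z_0·(1 + Γ)/(1 − Γ) = 50·(0.918 − j0.061)/(1.08 + j0.061)

Z_L ≈ 42.1 − j5.19 Ω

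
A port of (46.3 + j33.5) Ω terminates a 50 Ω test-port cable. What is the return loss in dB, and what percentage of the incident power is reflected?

Γ = (-3.7 + j33.5)/(96.3 + j33.5), |Γ| = 0.331
RL = −20·log₁₀(0.331) = 9.62 dB
P_refl/P_inc = |Γ|² = 0.109

RL ≈ 9.62 dB; 10.9% of incident power reflected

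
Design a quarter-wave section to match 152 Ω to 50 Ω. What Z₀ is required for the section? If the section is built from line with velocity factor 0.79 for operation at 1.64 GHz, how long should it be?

Z_qwt ≈ 87.2 Ω; length ≈ 3.61 cm

Z_qwt = √(Z_0·R_L) = √(50 × 152) = √7600
λ = 0.79·c/f = 0.145 m, so l = λ/4 = 0.0361 m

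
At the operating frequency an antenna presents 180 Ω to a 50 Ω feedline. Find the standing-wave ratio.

VSWR ≈ 3.6

Γ = (180 − 50)/(180 + 50) = 0.565
VSWR = (1 + 0.565)/(1 − 0.565)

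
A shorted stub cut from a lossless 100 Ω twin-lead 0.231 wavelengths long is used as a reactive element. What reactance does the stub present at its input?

βl = 2π × 0.231 = 83.2°
tan(βl) = 8.34
For a shorted stub, Z_in = jZ_0·tan(βl)

X_in ≈ 834 Ω (inductive)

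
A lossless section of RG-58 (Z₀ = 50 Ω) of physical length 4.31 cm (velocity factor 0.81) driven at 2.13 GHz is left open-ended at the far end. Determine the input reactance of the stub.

λ = v/f = 0.81·c / 2.13 GHz = 0.114 m
βl = 2π·l/λ = 2π × 0.378 = 136°
tan(βl) = -0.966
For an open-ended stub, Z_in = −jZ_0·cot(βl) = −jZ_0/tan(βl)

X_in ≈ 51.8 Ω (inductive)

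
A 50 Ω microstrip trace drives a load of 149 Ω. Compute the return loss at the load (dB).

Γ = (149 − 50)/(149 + 50) = 0.497
RL = −20·log₁₀|Γ| = −20·log₁₀(0.497)

RL ≈ 6.06 dB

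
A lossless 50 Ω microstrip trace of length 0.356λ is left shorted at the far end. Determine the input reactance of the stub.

X_in ≈ -63.6 Ω (capacitive)

βl = 2π × 0.356 = 128°
tan(βl) = -1.27
For a shorted stub, Z_in = jZ_0·tan(βl)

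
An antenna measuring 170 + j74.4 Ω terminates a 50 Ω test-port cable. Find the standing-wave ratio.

Γ = (Z_L − Z_0)/(Z_L + Z_0) = (120 + j74.4)/(220 + j74.4)
|Γ| = 141/232 = 0.608
VSWR = (1 + |Γ|)/(1 − |Γ|) = 1.61/0.392

VSWR ≈ 4.1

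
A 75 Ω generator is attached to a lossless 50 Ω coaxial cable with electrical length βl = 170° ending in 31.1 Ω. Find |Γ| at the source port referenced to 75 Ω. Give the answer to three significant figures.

tan(βl) = -0.176
Z_in = Z_0·(Z_L + jZ_0·tanβl)/(Z_0 + jZ_L·tanβl) = 31.7 − j5.34 Ω
Γ_s = (Z_in − Z_s)/(Z_in + Z_s) = (-43.3 − j5.34)/(107 − j5.34), |Γ_s| = 0.409

|Γ| ≈ 0.409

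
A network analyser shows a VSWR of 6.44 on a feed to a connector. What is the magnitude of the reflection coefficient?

|Γ| ≈ 0.731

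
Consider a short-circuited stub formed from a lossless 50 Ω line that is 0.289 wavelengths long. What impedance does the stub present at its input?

Z_in ≈ −j200 Ω

βl = 2π × 0.289 = 104°
tan(βl) = -4
For a short-circuited stub, Z_in = jZ_0·tan(βl)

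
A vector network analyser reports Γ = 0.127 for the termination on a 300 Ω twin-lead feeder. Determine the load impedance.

Z_L ≈ 387 Ω

Z_L = Z_0·(1 + Γ)/(1 − Γ) = 300·(1.13)/(0.873)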